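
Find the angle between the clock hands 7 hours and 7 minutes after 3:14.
First find the time 7 hours and 7 minutes after 3:14.
Total minutes: 3 x 60 + 14 + 7 x 60 + 7 = 621.
621 mod 720 = 621 minutes = 10:21.
Now compute the angle at 10:21:
Hour hand: 10 x 30 + 21 x 0.5 = 310.5 degrees
Minute hand: 21 x 6 = 126 degrees
Difference: |310.5 - 126| = 184.5 degrees
Smaller angle: 360 - 184.5 = 175.5 degrees

Final answer: 175.5 degrees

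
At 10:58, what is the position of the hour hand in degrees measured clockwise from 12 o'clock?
The hour hand moves 30 degrees per hour and 0.5 degrees per minute.
At 10:58: (10) x 30 + 58 x 0.5 = 300 + 29 = 329 degrees

Final answer: 329 degrees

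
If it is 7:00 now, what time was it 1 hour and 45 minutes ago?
Starting time: 7:00 = 420 total minutes past 12:00
Subtracting: 1 hour and 45 minutes = 105 minutes
420 - 105 = 315 minutes
= 5 hours and 15 minutes past 12:00 = 5:15

Final answer: 5:15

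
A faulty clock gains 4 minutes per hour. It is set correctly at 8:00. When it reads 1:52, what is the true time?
For every 60 true minutes, the faulty clock advances 64 minutes, so 1 faulty-clock minute corresponds to 60/64 true minutes.
From 8:00 to 1:52 on the faulty dial is 352 minutes.
True elapsed: 352 x 60/64 = 330 minutes = 5 hours and 30 minutes.
True time: 8:00 + 5 hours and 30 minutes = 1:30.

Final answer: 1:30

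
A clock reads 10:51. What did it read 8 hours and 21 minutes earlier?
Starting time: 10:51 = 651 total minutes past 12:00
Subtracting: 8 hours and 21 minutes = 501 minutes
651 - 501 = 150 minutes
= 2 hours and 30 minutes past 12:00 = 2:30

Final answer: 2:30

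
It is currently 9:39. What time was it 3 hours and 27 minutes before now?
Starting time: 9:39 = 579 total minutes past 12:00
Subtracting: 3 hours and 27 minutes = 207 minutes
579 - 207 = 372 minutes
= 6 hours and 12 minutes past 12:00 = 6:12

Final answer: 6:12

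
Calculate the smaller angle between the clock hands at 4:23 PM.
Hour hand position: 4 x 30 + 23 x 0.5 = 131.5 degrees
Minute hand position: 23 x 6 = 138 degrees
Difference: |131.5 - 138| = 6.5 degrees
The angle between the hands is 6.5 degrees

Final answer: 6.5 degrees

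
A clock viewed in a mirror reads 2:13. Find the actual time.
Reflection across the vertical (12-6) axis maps a hand at angle A degrees to (360 - A) degrees, which sends a reading of T minutes past 12:00 to (720 - T) minutes past 12:00.
Mirror reads 2:13 = 133 minutes past 12:00.
Actual time: (720 - 133) mod 720 = 587 minutes = 9:47.

Final answer: 9:47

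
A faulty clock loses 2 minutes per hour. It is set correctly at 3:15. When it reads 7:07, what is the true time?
For every 60 true minutes, the faulty clock advances 58 minutes, so 1 faulty-clock minute corresponds to 60/58 true minutes.
From 3:15 to 7:07 on the faulty dial is 232 minutes.
True elapsed: 232 x 60/58 = 240 minutes = 4 hours.
True time: 3:15 + 4 hours = 7:15.

Final answer: 7:15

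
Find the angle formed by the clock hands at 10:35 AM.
Hour hand position: 10 x 30 + 35 x 0.5 = 317.5 degrees
Minute hand position: 35 x 6 = 210 degrees
Difference: |317.5 - 210| = 107.5 degrees
The angle between the hands is 107.5 degrees

Final answer: 107.5 degrees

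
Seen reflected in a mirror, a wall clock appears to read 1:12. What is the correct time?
Reflection across the vertical (12-6) axis maps a hand at angle A degrees to (360 - A) degrees, which sends a reading of T minutes past 12:00 to (720 - T) minutes past 12:00.
Mirror reads 1:12 = 72 minutes past 12:00.
Actual time: (720 - 72) mod 720 = 648 minutes = 10:48.

Final answer: 10:48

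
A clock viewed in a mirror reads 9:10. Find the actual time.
Reflection across the vertical (12-6) axis maps a hand at angle A degrees to (360 - A) degrees, which sends a reading of T minutes past 12:00 to (720 - T) minutes past 12:00.
Mirror reads 9:10 = 550 minutes past 12:00.
Actual time: (720 - 550) mod 720 = 170 minutes = 2:50.

Final answer: 2:50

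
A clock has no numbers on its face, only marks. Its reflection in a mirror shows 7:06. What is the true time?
Reflection across the vertical (12-6) axis maps a hand at angle A degrees to (360 - A) degrees, which sends a reading of T minutes past 12:00 to (720 - T) minutes past 12:00.
Mirror reads 7:06 = 426 minutes past 12:00.
Actual time: (720 - 426) mod 720 = 294 minutes = 4:54.

Final answer: 4:54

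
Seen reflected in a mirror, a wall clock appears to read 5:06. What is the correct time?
Reflection across the vertical (12-6) axis maps a hand at angle A degrees to (360 - A) degrees, which sends a reading of T minutes past 12:00 to (720 - T) minutes past 12:00.
Mirror reads 5:06 = 306 minutes past 12:00.
Actual time: (720 - 306) mod 720 = 414 minutes = 6:54.

Final answer: 6:54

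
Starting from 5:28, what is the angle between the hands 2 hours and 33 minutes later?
First find the time 2 hours and 33 minutes after 5:28.
Total minutes: 5 x 60 + 28 + 2 x 60 + 33 = 481.
481 mod 720 = 481 minutes = 8:01.
Now compute the angle at 8:01:
Hour hand: 8 x 30 + 1 x 0.5 = 240.5 degrees
Minute hand: 1 x 6 = 6 degrees
Difference: |240.5 - 6| = 234.5 degrees
Smaller angle: 360 - 234.5 = 125.5 degrees

Final answer: 125.5 degrees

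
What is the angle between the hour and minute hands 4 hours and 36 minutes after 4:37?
First find the time 4 hours and 36 minutes after 4:37.
Total minutes: 4 x 60 + 37 + 4 x 60 + 36 = 553.
553 mod 720 = 553 minutes = 9:13.
Now compute the angle at 9:13:
Hour hand: 9 x 30 + 13 x 0.5 = 276.5 degrees
Minute hand: 13 x 6 = 78 degrees
Difference: |276.5 - 78| = 198.5 degrees
Smaller angle: 360 - 198.5 = 161.5 degrees

Final answer: 161.5 degrees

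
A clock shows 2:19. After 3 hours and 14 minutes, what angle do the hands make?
First find the time 3 hours and 14 minutes after 2:19.
Total minutes: 2 x 60 + 19 + 3 x 60 + 14 = 333.
333 mod 720 = 333 minutes = 5:33.
Now compute the angle at 5:33:
Hour hand: 5 x 30 + 33 x 0.5 = 166.5 degrees
Minute hand: 33 x 6 = 198 degrees
Difference: |166.5 - 198| = 31.5 degrees
The angle is 31.5 degrees

Final answer: 31.5 degrees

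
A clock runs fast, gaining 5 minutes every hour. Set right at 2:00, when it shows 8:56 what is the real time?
For every 60 true minutes, the faulty clock advances 65 minutes, so 1 faulty-clock minute corresponds to 60/65 true minutes.
From 2:00 to 8:56 on the faulty dial is 416 minutes.
True elapsed: 416 x 60/65 = 384 minutes = 6 hours and 24 minutes.
True time: 2:00 + 6 hours and 24 minutes = 8:24.

Final answer: 8:24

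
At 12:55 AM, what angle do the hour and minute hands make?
Hour hand position: 0 x 30 + 55 x 0.5 = 27.5 degrees
Minute hand position: 55 x 6 = 330 degrees
Difference: |27.5 - 330| = 302.5 degrees
Since 302.5 > 180, the smaller angle is 360 - 302.5 = 57.5 degrees

Final answer: 57.5 degrees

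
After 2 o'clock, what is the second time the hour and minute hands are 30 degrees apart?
At t minutes past 2:00, the hour hand is at 30 x 2 + 0.5t degrees and the minute hand is at 6t degrees.
The smaller angle between them is 30 degrees when |30H - 5.5t| = 30 or |30H - 5.5t| = 330.
With H = 2, solve 30 x 2 - 5.5t = +/- target for each target:
  t = (30 x 2 - 30) / 5.5 = 5.45
  t = (30 x 2 + 30) / 5.5 = 16.36
  t = (30 x 2 - 330) / 5.5 = -49.09 (outside (0, 60))
  t = (30 x 2 + 330) / 5.5 = 70.91 (outside (0, 60))
Valid solutions in (0, 60): {5.45, 16.36} minutes.
The second occurrence is t = 16.36 minutes.
The hands form a 30-degree angle at 16.36 minutes past 2:00.

Final answer: 16.36 minutes past 2:00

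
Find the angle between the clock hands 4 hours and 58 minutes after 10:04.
First find the time 4 hours and 58 minutes after 10:04.
Total minutes: 10 x 60 + 4 + 4 x 60 + 58 = 902.
902 mod 720 = 182 minutes = 3:02.
Now compute the angle at 3:02:
Hour hand: 3 x 30 + 2 x 0.5 = 91 degrees
Minute hand: 2 x 6 = 12 degrees
Difference: |91 - 12| = 79 degrees
The angle is 79 degrees

Final answer: 79 degrees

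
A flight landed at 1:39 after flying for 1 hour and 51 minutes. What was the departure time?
Starting time: 1:39 = 99 total minutes past 12:00
Subtracting: 1 hour and 51 minutes = 111 minutes
99 - 111 = -12 (negative, add 12 hours = 720) = 708 minutes
= 11 hours and 48 minutes past 12:00 = 11:48

Final answer: 11:48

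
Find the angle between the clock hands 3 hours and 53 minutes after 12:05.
First find the time 3 hours and 53 minutes after 12:05.
Total minutes: 12 x 60 + 5 + 3 x 60 + 53 = 958.
958 mod 720 = 238 minutes = 3:58.
Now compute the angle at 3:58:
Hour hand: 3 x 30 + 58 x 0.5 = 119 degrees
Minute hand: 58 x 6 = 348 degrees
Difference: |119 - 348| = 229 degrees
Smaller angle: 360 - 229 = 131 degrees

Final answer: 131 degrees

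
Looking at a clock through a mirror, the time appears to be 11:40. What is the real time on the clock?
Reflection across the vertical (12-6) axis maps a hand at angle A degrees to (360 - A) degrees, which sends a reading of T minutes past 12:00 to (720 - T) minutes past 12:00.
Mirror reads 11:40 = 700 minutes past 12:00.
Actual time: (720 - 700) mod 720 = 20 minutes = 12:20.

Final answer: 12:20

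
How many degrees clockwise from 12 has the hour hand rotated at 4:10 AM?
The hour hand moves 30 degrees per hour and 0.5 degrees per minute.
At 4:10: (4) x 30 + 10 x 0.5 = 120 + 5 = 125 degrees

Final answer: 125 degrees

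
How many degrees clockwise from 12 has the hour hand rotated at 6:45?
The hour hand moves 30 degrees per hour and 0.5 degrees per minute.
At 6:45: (6) x 30 + 45 x 0.5 = 180 + 22.5 = 202.5 degrees

Final answer: 202.5 degrees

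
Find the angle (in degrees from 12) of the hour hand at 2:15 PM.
The hour hand moves 30 degrees per hour and 0.5 degrees per minute.
At 2:15: (2) x 30 + 15 x 0.5 = 60 + 7.5 = 67.5 degrees

Final answer: 67.5 degrees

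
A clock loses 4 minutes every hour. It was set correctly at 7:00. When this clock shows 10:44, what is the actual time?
For every 60 true minutes, the faulty clock advances 56 minutes, so 1 faulty-clock minute corresponds to 60/56 true minutes.
From 7:00 to 10:44 on the faulty dial is 224 minutes.
True elapsed: 224 x 60/56 = 240 minutes = 4 hours.
True time: 7:00 + 4 hours = 11:00.

Final answer: 11:00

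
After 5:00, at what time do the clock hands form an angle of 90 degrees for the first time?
At t minutes past 5:00, the hour hand is at 30 x 5 + 0.5t degrees and the minute hand is at 6t degrees.
The smaller angle between them is 90 degrees when |30H - 5.5t| = 90 or |30H - 5.5t| = 270.
With H = 5, solve 30 x 5 - 5.5t = +/- target for each target:
  t = (30 x 5 - 90) / 5.5 = 10.91
  t = (30 x 5 + 90) / 5.5 = 43.64
  t = (30 x 5 - 270) / 5.5 = -21.82 (outside (0, 60))
  t = (30 x 5 + 270) / 5.5 = 76.36 (outside (0, 60))
Valid solutions in (0, 60): {10.91, 43.64} minutes.
The first occurrence is t = 10.91 minutes.
The hands form a 90-degree angle at 10.91 minutes past 5:00.

Final answer: 10.91 minutes past 5:00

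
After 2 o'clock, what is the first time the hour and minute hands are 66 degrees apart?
At t minutes past 2:00, the hour hand is at 30 x 2 + 0.5t degrees and the minute hand is at 6t degrees.
The smaller angle between them is 66 degrees when |30H - 5.5t| = 66 or |30H - 5.5t| = 294.
With H = 2, solve 30 x 2 - 5.5t = +/- target for each target:
  t = (30 x 2 - 66) / 5.5 = -1.09 (outside (0, 60))
  t = (30 x 2 + 66) / 5.5 = 22.91
  t = (30 x 2 - 294) / 5.5 = -42.55 (outside (0, 60))
  t = (30 x 2 + 294) / 5.5 = 64.36 (outside (0, 60))
Valid solutions in (0, 60): {22.91} minutes.
The first occurrence is t = 22.91 minutes.
The hands form a 66-degree angle at 22.91 minutes past 2:00.

Final answer: 22.91 minutes past 2:00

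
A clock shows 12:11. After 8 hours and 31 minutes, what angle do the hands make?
First find the time 8 hours and 31 minutes after 12:11.
Total minutes: 12 x 60 + 11 + 8 x 60 + 31 = 1242.
1242 mod 720 = 522 minutes = 8:42.
Now compute the angle at 8:42:
Hour hand: 8 x 30 + 42 x 0.5 = 261 degrees
Minute hand: 42 x 6 = 252 degrees
Difference: |261 - 252| = 9 degrees
The angle is 9 degrees

Final answer: 9 degrees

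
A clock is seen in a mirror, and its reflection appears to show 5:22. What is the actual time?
Reflection across the vertical (12-6) axis maps a hand at angle A degrees to (360 - A) degrees, which sends a reading of T minutes past 12:00 to (720 - T) minutes past 12:00.
Mirror reads 5:22 = 322 minutes past 12:00.
Actual time: (720 - 322) mod 720 = 398 minutes = 6:38.

Final answer: 6:38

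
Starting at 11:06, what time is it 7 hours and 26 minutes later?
Starting time: 11:06
Adding 26 minutes to 6 minutes: 6 + 26 = 32 minutes
Adding 7 hours: 11 + 7 = 18 - 12 = 6
Final time: 6:32

Final answer: 6:32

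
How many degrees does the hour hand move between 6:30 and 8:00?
The hour hand moves 0.5 degrees per minute.
Time elapsed: 8:00 - 6:30 = 90 minutes
Angular displacement: 90 x 0.5 = 45 degrees

Final answer: 45 degrees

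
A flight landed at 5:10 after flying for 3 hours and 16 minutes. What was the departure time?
Starting time: 5:10 = 310 total minutes past 12:00
Subtracting: 3 hours and 16 minutes = 196 minutes
310 - 196 = 114 minutes
= 1 hour and 54 minutes past 12:00 = 1:54

Final answer: 1:54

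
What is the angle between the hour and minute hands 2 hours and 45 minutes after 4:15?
First find the time 2 hours and 45 minutes after 4:15.
Total minutes: 4 x 60 + 15 + 2 x 60 + 45 = 420.
420 mod 720 = 420 minutes = 7:00.
Now compute the angle at 7:00:
Hour hand: 7 x 30 + 0 x 0.5 = 210 degrees
Minute hand: 0 x 6 = 0 degrees
Difference: |210 - 0| = 210 degrees
Smaller angle: 360 - 210 = 150 degrees

Final answer: 150 degrees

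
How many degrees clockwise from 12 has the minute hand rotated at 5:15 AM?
The minute hand moves 6 degrees per minute.
At 5:15: 15 x 6 = 90 degrees

Final answer: 90 degrees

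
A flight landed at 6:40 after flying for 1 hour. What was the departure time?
Starting time: 6:40 = 400 total minutes past 12:00
Subtracting: 1 hour = 60 minutes
400 - 60 = 340 minutes
= 5 hours and 40 minutes past 12:00 = 5:40

Final answer: 5:40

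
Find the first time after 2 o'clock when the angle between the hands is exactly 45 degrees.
At t minutes past 2:00, the hour hand is at 30 x 2 + 0.5t degrees and the minute hand is at 6t degrees.
The smaller angle between them is 45 degrees when |30H - 5.5t| = 45 or |30H - 5.5t| = 315.
With H = 2, solve 30 x 2 - 5.5t = +/- target for each target:
  t = (30 x 2 - 45) / 5.5 = 2.73
  t = (30 x 2 + 45) / 5.5 = 19.09
  t = (30 x 2 - 315) / 5.5 = -46.36 (outside (0, 60))
  t = (30 x 2 + 315) / 5.5 = 68.18 (outside (0, 60))
Valid solutions in (0, 60): {2.73, 19.09} minutes.
The first occurrence is t = 2.73 minutes.
The hands form a 45-degree angle at 2.73 minutes past 2:00.

Final answer: 2.73 minutes past 2:00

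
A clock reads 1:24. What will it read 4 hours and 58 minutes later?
Starting time: 1:24
Adding 58 minutes to 24 minutes: 24 + 58 = 82 minutes = 1 hour and 22 minutes
Adding 4 hours: 1 + 4 + 1 (carry) = 6
Final time: 6:22

Final answer: 6:22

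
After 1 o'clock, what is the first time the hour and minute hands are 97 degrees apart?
At t minutes past 1:00, the hour hand is at 30 x 1 + 0.5t degrees and the minute hand is at 6t degrees.
The smaller angle between them is 97 degrees when |30H - 5.5t| = 97 or |30H - 5.5t| = 263.
With H = 1, solve 30 x 1 - 5.5t = +/- target for each target:
  t = (30 x 1 - 97) / 5.5 = -12.18 (outside (0, 60))
  t = (30 x 1 + 97) / 5.5 = 23.09
  t = (30 x 1 - 263) / 5.5 = -42.36 (outside (0, 60))
  t = (30 x 1 + 263) / 5.5 = 53.27
Valid solutions in (0, 60): {23.09, 53.27} minutes.
The first occurrence is t = 23.09 minutes.
The hands form a 97-degree angle at 23.09 minutes past 1:00.

Final answer: 23.09 minutes past 1:00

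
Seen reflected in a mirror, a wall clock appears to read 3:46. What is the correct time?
Reflection across the vertical (12-6) axis maps a hand at angle A degrees to (360 - A) degrees, which sends a reading of T minutes past 12:00 to (720 - T) minutes past 12:00.
Mirror reads 3:46 = 226 minutes past 12:00.
Actual time: (720 - 226) mod 720 = 494 minutes = 8:14.

Final answer: 8:14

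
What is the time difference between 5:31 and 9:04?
From 5:31 to 9:04:
(9 x 60 + 4) - (5 x 60 + 31) = 544 - 331 = 213 minutes
= 3 hours and 33 minutes

Final answer: 3 hours and 33 minutes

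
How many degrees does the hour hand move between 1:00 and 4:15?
The hour hand moves 0.5 degrees per minute.
Time elapsed: 4:15 - 1:00 = 195 minutes
Angular displacement: 195 x 0.5 = 97.5 degrees

Final answer: 97.5 degrees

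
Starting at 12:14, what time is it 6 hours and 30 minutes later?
Starting time: 12:14
Adding 30 minutes to 14 minutes: 14 + 30 = 44 minutes
Adding 6 hours: 12 + 6 = 18 - 12 = 6
Final time: 6:44

Final answer: 6:44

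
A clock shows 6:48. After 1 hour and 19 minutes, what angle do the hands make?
First find the time 1 hour and 19 minutes after 6:48.
Total minutes: 6 x 60 + 48 + 1 x 60 + 19 = 487.
487 mod 720 = 487 minutes = 8:07.
Now compute the angle at 8:07:
Hour hand: 8 x 30 + 7 x 0.5 = 243.5 degrees
Minute hand: 7 x 6 = 42 degrees
Difference: |243.5 - 42| = 201.5 degrees
Smaller angle: 360 - 201.5 = 158.5 degrees

Final answer: 158.5 degrees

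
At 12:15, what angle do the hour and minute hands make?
Hour hand position: 0 x 30 + 15 x 0.5 = 7.5 degrees
Minute hand position: 15 x 6 = 90 degrees
Difference: |7.5 - 90| = 82.5 degrees
The angle between the hands is 82.5 degrees

Final answer: 82.5 degrees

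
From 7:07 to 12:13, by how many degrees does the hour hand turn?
The hour hand moves 0.5 degrees per minute.
Time elapsed: 12:13 - 7:07 = 306 minutes
Angular displacement: 306 x 0.5 = 153 degrees

Final answer: 153 degrees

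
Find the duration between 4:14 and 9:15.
From 4:14 to 9:15:
(9 x 60 + 15) - (4 x 60 + 14) = 555 - 254 = 301 minutes
= 5 hours and 1 minute

Final answer: 5 hours and 1 minute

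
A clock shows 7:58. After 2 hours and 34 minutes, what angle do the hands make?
First find the time 2 hours and 34 minutes after 7:58.
Total minutes: 7 x 60 + 58 + 2 x 60 + 34 = 632.
632 mod 720 = 632 minutes = 10:32.
Now compute the angle at 10:32:
Hour hand: 10 x 30 + 32 x 0.5 = 316 degrees
Minute hand: 32 x 6 = 192 degrees
Difference: |316 - 192| = 124 degrees
The angle is 124 degrees

Final answer: 124 degrees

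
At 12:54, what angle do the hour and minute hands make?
Hour hand position: 0 x 30 + 54 x 0.5 = 27 degrees
Minute hand position: 54 x 6 = 324 degrees
Difference: |27 - 324| = 297 degrees
Since 297 > 180, the smaller angle is 360 - 297 = 63 degrees

Final answer: 63 degrees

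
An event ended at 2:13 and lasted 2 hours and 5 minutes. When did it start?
Starting time: 2:13 = 133 total minutes past 12:00
Subtracting: 2 hours and 5 minutes = 125 minutes
133 - 125 = 8 minutes
= 8 minutes past 12:00 = 12:08

Final answer: 12:08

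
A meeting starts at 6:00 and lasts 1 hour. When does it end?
Starting time: 6:00
Adding 0 minutes to 0 minutes: 0 + 0 = 0 minutes
Adding 1 hour: 6 + 1 = 7
Final time: 7:00

Final answer: 7:00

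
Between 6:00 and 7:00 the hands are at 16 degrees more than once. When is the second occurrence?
At t minutes past 6:00, the hour hand is at 30 x 6 + 0.5t degrees and the minute hand is at 6t degrees.
The smaller angle between them is 16 degrees when |30H - 5.5t| = 16 or |30H - 5.5t| = 344.
With H = 6, solve 30 x 6 - 5.5t = +/- target for each target:
  t = (30 x 6 - 16) / 5.5 = 29.82
  t = (30 x 6 + 16) / 5.5 = 35.64
  t = (30 x 6 - 344) / 5.5 = -29.82 (outside (0, 60))
  t = (30 x 6 + 344) / 5.5 = 95.27 (outside (0, 60))
Valid solutions in (0, 60): {29.82, 35.64} minutes.
The second occurrence is t = 35.64 minutes.
The hands form a 16-degree angle at 35.64 minutes past 6:00.

Final answer: 35.64 minutes past 6:00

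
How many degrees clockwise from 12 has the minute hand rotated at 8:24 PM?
The minute hand moves 6 degrees per minute.
At 8:24: 24 x 6 = 144 degrees

Final answer: 144 degrees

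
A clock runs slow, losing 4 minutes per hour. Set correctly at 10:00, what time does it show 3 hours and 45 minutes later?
For every 60 true minutes, the faulty clock advances 60 - 4 = 56 minutes.
True elapsed: 3 hours and 45 minutes = 225 minutes.
Faulty clock advances: 225 x 56/60 = 210 minutes (drift: 15 minutes behind).
Shown time: 10:00 + 210 minutes = 1:30.

Final answer: 1:30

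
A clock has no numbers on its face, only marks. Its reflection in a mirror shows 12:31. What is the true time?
Reflection across the vertical (12-6) axis maps a hand at angle A degrees to (360 - A) degrees, which sends a reading of T minutes past 12:00 to (720 - T) minutes past 12:00.
Mirror reads 12:31 = 31 minutes past 12:00.
Actual time: (720 - 31) mod 720 = 689 minutes = 11:29.

Final answer: 11:29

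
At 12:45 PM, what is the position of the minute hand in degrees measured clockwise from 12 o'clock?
The minute hand moves 6 degrees per minute.
At 12:45: 45 x 6 = 270 degrees

Final answer: 270 degrees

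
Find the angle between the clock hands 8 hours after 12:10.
First find the time 8 hours after 12:10.
Total minutes: 12 x 60 + 10 + 8 x 60 + 0 = 1210.
1210 mod 720 = 490 minutes = 8:10.
Now compute the angle at 8:10:
Hour hand: 8 x 30 + 10 x 0.5 = 245 degrees
Minute hand: 10 x 6 = 60 degrees
Difference: |245 - 60| = 185 degrees
Smaller angle: 360 - 185 = 175 degrees

Final answer: 175 degrees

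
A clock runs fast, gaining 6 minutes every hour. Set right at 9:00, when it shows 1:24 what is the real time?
For every 60 true minutes, the faulty clock advances 66 minutes, so 1 faulty-clock minute corresponds to 60/66 true minutes.
From 9:00 to 1:24 on the faulty dial is 264 minutes.
True elapsed: 264 x 60/66 = 240 minutes = 4 hours.
True time: 9:00 + 4 hours = 1:00.

Final answer: 1:00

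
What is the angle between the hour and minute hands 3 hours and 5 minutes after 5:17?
First find the time 3 hours and 5 minutes after 5:17.
Total minutes: 5 x 60 + 17 + 3 x 60 + 5 = 502.
502 mod 720 = 502 minutes = 8:22.
Now compute the angle at 8:22:
Hour hand: 8 x 30 + 22 x 0.5 = 251 degrees
Minute hand: 22 x 6 = 132 degrees
Difference: |251 - 132| = 119 degrees
The angle is 119 degrees

Final answer: 119 degrees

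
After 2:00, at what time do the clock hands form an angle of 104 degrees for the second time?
At t minutes past 2:00, the hour hand is at 30 x 2 + 0.5t degrees and the minute hand is at 6t degrees.
The smaller angle between them is 104 degrees when |30H - 5.5t| = 104 or |30H - 5.5t| = 256.
With H = 2, solve 30 x 2 - 5.5t = +/- target for each target:
  t = (30 x 2 - 104) / 5.5 = -8 (outside (0, 60))
  t = (30 x 2 + 104) / 5.5 = 29.82
  t = (30 x 2 - 256) / 5.5 = -35.64 (outside (0, 60))
  t = (30 x 2 + 256) / 5.5 = 57.45
Valid solutions in (0, 60): {29.82, 57.45} minutes.
The second occurrence is t = 57.45 minutes.
The hands form a 104-degree angle at 57.45 minutes past 2:00.

Final answer: 57.45 minutes past 2:00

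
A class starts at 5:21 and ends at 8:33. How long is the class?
From 5:21 to 8:33:
(8 x 60 + 33) - (5 x 60 + 21) = 513 - 321 = 192 minutes
= 3 hours and 12 minutes

Final answer: 3 hours and 12 minutes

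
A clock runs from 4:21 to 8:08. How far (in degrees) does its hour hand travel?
The hour hand moves 0.5 degrees per minute.
Time elapsed: 8:08 - 4:21 = 227 minutes
Angular displacement: 227 x 0.5 = 113.5 degrees

Final answer: 113.5 degrees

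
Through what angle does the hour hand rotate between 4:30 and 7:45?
The hour hand moves 0.5 degrees per minute.
Time elapsed: 7:45 - 4:30 = 195 minutes
Angular displacement: 195 x 0.5 = 97.5 degrees

Final answer: 97.5 degrees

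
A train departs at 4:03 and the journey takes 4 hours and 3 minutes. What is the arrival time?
Starting time: 4:03
Adding 3 minutes to 3 minutes: 3 + 3 = 6 minutes
Adding 4 hours: 4 + 4 = 8
Final time: 8:06

Final answer: 8:06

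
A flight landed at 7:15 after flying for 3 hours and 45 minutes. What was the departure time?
Starting time: 7:15 = 435 total minutes past 12:00
Subtracting: 3 hours and 45 minutes = 225 minutes
435 - 225 = 210 minutes
= 3 hours and 30 minutes past 12:00 = 3:30

Final answer: 3:30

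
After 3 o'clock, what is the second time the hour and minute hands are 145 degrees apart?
At t minutes past 3:00, the hour hand is at 30 x 3 + 0.5t degrees and the minute hand is at 6t degrees.
The smaller angle between them is 145 degrees when |30H - 5.5t| = 145 or |30H - 5.5t| = 215.
With H = 3, solve 30 x 3 - 5.5t = +/- target for each target:
  t = (30 x 3 - 145) / 5.5 = -10 (outside (0, 60))
  t = (30 x 3 + 145) / 5.5 = 42.73
  t = (30 x 3 - 215) / 5.5 = -22.73 (outside (0, 60))
  t = (30 x 3 + 215) / 5.5 = 55.45
Valid solutions in (0, 60): {42.73, 55.45} minutes.
The second occurrence is t = 55.45 minutes.
The hands form a 145-degree angle at 55.45 minutes past 3:00.

Final answer: 55.45 minutes past 3:00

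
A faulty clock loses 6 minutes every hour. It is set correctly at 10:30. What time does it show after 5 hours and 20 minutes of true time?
For every 60 true minutes, the faulty clock advances 60 - 6 = 54 minutes.
True elapsed: 5 hours and 20 minutes = 320 minutes.
Faulty clock advances: 320 x 54/60 = 288 minutes (drift: 32 minutes behind).
Shown time: 10:30 + 288 minutes = 3:18.

Final answer: 3:18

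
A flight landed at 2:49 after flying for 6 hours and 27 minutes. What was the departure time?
Starting time: 2:49 = 169 total minutes past 12:00
Subtracting: 6 hours and 27 minutes = 387 minutes
169 - 387 = -218 (negative, add 12 hours = 720) = 502 minutes
= 8 hours and 22 minutes past 12:00 = 8:22

Final answer: 8:22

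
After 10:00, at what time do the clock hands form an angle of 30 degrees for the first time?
At t minutes past 10:00, the hour hand is at 30 x 10 + 0.5t degrees and the minute hand is at 6t degrees.
The smaller angle between them is 30 degrees when |30H - 5.5t| = 30 or |30H - 5.5t| = 330.
With H = 10, solve 30 x 10 - 5.5t = +/- target for each target:
  t = (30 x 10 - 30) / 5.5 = 49.09
  t = (30 x 10 + 30) / 5.5 = 60 (outside (0, 60))
  t = (30 x 10 - 330) / 5.5 = -5.45 (outside (0, 60))
  t = (30 x 10 + 330) / 5.5 = 114.55 (outside (0, 60))
Valid solutions in (0, 60): {49.09} minutes.
The first occurrence is t = 49.09 minutes.
The hands form a 30-degree angle at 49.09 minutes past 10:00.

Final answer: 49.09 minutes past 10:00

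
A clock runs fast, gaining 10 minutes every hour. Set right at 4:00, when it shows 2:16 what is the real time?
For every 60 true minutes, the faulty clock advances 70 minutes, so 1 faulty-clock minute corresponds to 60/70 true minutes.
From 4:00 to 2:16 on the faulty dial is 616 minutes.
True elapsed: 616 x 60/70 = 528 minutes = 8 hours and 48 minutes.
True time: 4:00 + 8 hours and 48 minutes = 12:48.

Final answer: 12:48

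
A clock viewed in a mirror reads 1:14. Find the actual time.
Reflection across the vertical (12-6) axis maps a hand at angle A degrees to (360 - A) degrees, which sends a reading of T minutes past 12:00 to (720 - T) minutes past 12:00.
Mirror reads 1:14 = 74 minutes past 12:00.
Actual time: (720 - 74) mod 720 = 646 minutes = 10:46.

Final answer: 10:46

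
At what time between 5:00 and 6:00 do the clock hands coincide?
The minute hand gains 5.5 degrees per minute on the hour hand.
At 5:00, the hour hand is at 150 degrees and the minute hand is at 0 degrees.
The gap is 150 degrees. Time to close: 150/5.5 = 60 x 5/11 = 27.27 minutes.
The hands overlap at 27.27 minutes past 5:00.

Final answer: 27.27 minutes past 5:00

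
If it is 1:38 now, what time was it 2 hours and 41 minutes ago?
Starting time: 1:38 = 98 total minutes past 12:00
Subtracting: 2 hours and 41 minutes = 161 minutes
98 - 161 = -63 (negative, add 12 hours = 720) = 657 minutes
= 10 hours and 57 minutes past 12:00 = 10:57

Final answer: 10:57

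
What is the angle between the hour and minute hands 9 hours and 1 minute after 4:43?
First find the time 9 hours and 1 minute after 4:43.
Total minutes: 4 x 60 + 43 + 9 x 60 + 1 = 824.
824 mod 720 = 104 minutes = 1:44.
Now compute the angle at 1:44:
Hour hand: 1 x 30 + 44 x 0.5 = 52 degrees
Minute hand: 44 x 6 = 264 degrees
Difference: |52 - 264| = 212 degrees
Smaller angle: 360 - 212 = 148 degrees

Final answer: 148 degrees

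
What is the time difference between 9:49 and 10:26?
From 9:49 to 10:26:
(10 x 60 + 26) - (9 x 60 + 49) = 626 - 589 = 37 minutes
= 37 minutes

Final answer: 37 minutes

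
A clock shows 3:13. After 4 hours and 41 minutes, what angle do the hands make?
First find the time 4 hours and 41 minutes after 3:13.
Total minutes: 3 x 60 + 13 + 4 x 60 + 41 = 474.
474 mod 720 = 474 minutes = 7:54.
Now compute the angle at 7:54:
Hour hand: 7 x 30 + 54 x 0.5 = 237 degrees
Minute hand: 54 x 6 = 324 degrees
Difference: |237 - 324| = 87 degrees
The angle is 87 degrees

Final answer: 87 degrees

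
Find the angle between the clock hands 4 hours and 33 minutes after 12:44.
First find the time 4 hours and 33 minutes after 12:44.
Total minutes: 12 x 60 + 44 + 4 x 60 + 33 = 1037.
1037 mod 720 = 317 minutes = 5:17.
Now compute the angle at 5:17:
Hour hand: 5 x 30 + 17 x 0.5 = 158.5 degrees
Minute hand: 17 x 6 = 102 degrees
Difference: |158.5 - 102| = 56.5 degrees
The angle is 56.5 degrees

Final answer: 56.5 degrees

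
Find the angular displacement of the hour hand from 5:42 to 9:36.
The hour hand moves 0.5 degrees per minute.
Time elapsed: 9:36 - 5:42 = 234 minutes
Angular displacement: 234 x 0.5 = 117 degrees

Final answer: 117 degrees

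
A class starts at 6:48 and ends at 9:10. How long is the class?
From 6:48 to 9:10:
(9 x 60 + 10) - (6 x 60 + 48) = 550 - 408 = 142 minutes
= 2 hours and 22 minutes

Final answer: 2 hours and 22 minutes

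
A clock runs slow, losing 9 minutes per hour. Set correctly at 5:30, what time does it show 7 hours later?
For every 60 true minutes, the faulty clock advances 60 - 9 = 51 minutes.
True elapsed: 7 hours = 420 minutes.
Faulty clock advances: 420 x 51/60 = 357 minutes (drift: 63 minutes behind).
Shown time: 5:30 + 357 minutes = 11:27.

Final answer: 11:27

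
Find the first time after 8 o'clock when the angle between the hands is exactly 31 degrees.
At t minutes past 8:00, the hour hand is at 30 x 8 + 0.5t degrees and the minute hand is at 6t degrees.
The smaller angle between them is 31 degrees when |30H - 5.5t| = 31 or |30H - 5.5t| = 329.
With H = 8, solve 30 x 8 - 5.5t = +/- target for each target:
  t = (30 x 8 - 31) / 5.5 = 38
  t = (30 x 8 + 31) / 5.5 = 49.27
  t = (30 x 8 - 329) / 5.5 = -16.18 (outside (0, 60))
  t = (30 x 8 + 329) / 5.5 = 103.45 (outside (0, 60))
Valid solutions in (0, 60): {38, 49.27} minutes.
The first occurrence is t = 38 minutes.
The hands form a 31-degree angle at 38 minutes past 8:00.

Final answer: 38 minutes past 8:00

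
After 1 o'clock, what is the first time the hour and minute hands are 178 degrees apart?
At t minutes past 1:00, the hour hand is at 30 x 1 + 0.5t degrees and the minute hand is at 6t degrees.
The smaller angle between them is 178 degrees when |30H - 5.5t| = 178 or |30H - 5.5t| = 182.
With H = 1, solve 30 x 1 - 5.5t = +/- target for each target:
  t = (30 x 1 - 178) / 5.5 = -26.91 (outside (0, 60))
  t = (30 x 1 + 178) / 5.5 = 37.82
  t = (30 x 1 - 182) / 5.5 = -27.64 (outside (0, 60))
  t = (30 x 1 + 182) / 5.5 = 38.55
Valid solutions in (0, 60): {37.82, 38.55} minutes.
The first occurrence is t = 37.82 minutes.
The hands form a 178-degree angle at 37.82 minutes past 1:00.

Final answer: 37.82 minutes past 1:00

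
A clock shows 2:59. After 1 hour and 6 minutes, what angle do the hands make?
First find the time 1 hour and 6 minutes after 2:59.
Total minutes: 2 x 60 + 59 + 1 x 60 + 6 = 245.
245 mod 720 = 245 minutes = 4:05.
Now compute the angle at 4:05:
Hour hand: 4 x 30 + 5 x 0.5 = 122.5 degrees
Minute hand: 5 x 6 = 30 degrees
Difference: |122.5 - 30| = 92.5 degrees
The angle is 92.5 degrees

Final answer: 92.5 degrees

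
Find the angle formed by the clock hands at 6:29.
Hour hand position: 6 x 30 + 29 x 0.5 = 194.5 degrees
Minute hand position: 29 x 6 = 174 degrees
Difference: |194.5 - 174| = 20.5 degrees
The angle between the hands is 20.5 degrees

Final answer: 20.5 degrees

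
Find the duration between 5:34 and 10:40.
From 5:34 to 10:40:
(10 x 60 + 40) - (5 x 60 + 34) = 640 - 334 = 306 minutes
= 5 hours and 6 minutes

Final answer: 5 hours and 6 minutes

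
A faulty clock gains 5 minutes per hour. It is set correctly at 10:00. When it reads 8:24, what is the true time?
For every 60 true minutes, the faulty clock advances 65 minutes, so 1 faulty-clock minute corresponds to 60/65 true minutes.
From 10:00 to 8:24 on the faulty dial is 624 minutes.
True elapsed: 624 x 60/65 = 576 minutes = 9 hours and 36 minutes.
True time: 10:00 + 9 hours and 36 minutes = 7:36.

Final answer: 7:36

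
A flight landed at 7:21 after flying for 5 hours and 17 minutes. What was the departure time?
Starting time: 7:21 = 441 total minutes past 12:00
Subtracting: 5 hours and 17 minutes = 317 minutes
441 - 317 = 124 minutes
= 2 hours and 4 minutes past 12:00 = 2:04

Final answer: 2:04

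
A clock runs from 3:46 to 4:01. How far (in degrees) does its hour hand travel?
The hour hand moves 0.5 degrees per minute.
Time elapsed: 4:01 - 3:46 = 15 minutes
Angular displacement: 15 x 0.5 = 7.5 degrees

Final answer: 7.5 degrees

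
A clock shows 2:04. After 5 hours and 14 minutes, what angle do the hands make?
First find the time 5 hours and 14 minutes after 2:04.
Total minutes: 2 x 60 + 4 + 5 x 60 + 14 = 438.
438 mod 720 = 438 minutes = 7:18.
Now compute the angle at 7:18:
Hour hand: 7 x 30 + 18 x 0.5 = 219 degrees
Minute hand: 18 x 6 = 108 degrees
Difference: |219 - 108| = 111 degrees
The angle is 111 degrees

Final answer: 111 degrees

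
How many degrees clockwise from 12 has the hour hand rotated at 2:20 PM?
The hour hand moves 30 degrees per hour and 0.5 degrees per minute.
At 2:20: (2) x 30 + 20 x 0.5 = 60 + 10 = 70 degrees

Final answer: 70 degrees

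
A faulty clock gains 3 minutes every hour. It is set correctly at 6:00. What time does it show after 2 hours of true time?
For every 60 true minutes, the faulty clock advances 60 + 3 = 63 minutes.
True elapsed: 2 hours = 120 minutes.
Faulty clock advances: 120 x 63/60 = 126 minutes (drift: 6 minutes ahead).
Shown time: 6:00 + 126 minutes = 8:06.

Final answer: 8:06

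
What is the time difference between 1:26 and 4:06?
From 1:26 to 4:06:
(4 x 60 + 6) - (1 x 60 + 26) = 246 - 86 = 160 minutes
= 2 hours and 40 minutes

Final answer: 2 hours and 40 minutes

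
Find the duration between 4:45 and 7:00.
From 4:45 to 7:00:
(7 x 60 + 0) - (4 x 60 + 45) = 420 - 285 = 135 minutes
= 2 hours and 15 minutes

Final answer: 2 hours and 15 minutes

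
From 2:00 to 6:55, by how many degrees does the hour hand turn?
The hour hand moves 0.5 degrees per minute.
Time elapsed: 6:55 - 2:00 = 295 minutes
Angular displacement: 295 x 0.5 = 147.5 degrees

Final answer: 147.5 degrees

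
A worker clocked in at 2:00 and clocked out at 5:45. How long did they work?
From 2:00 to 5:45:
(5 x 60 + 45) - (2 x 60 + 0) = 345 - 120 = 225 minutes
= 3 hours and 45 minutes

Final answer: 3 hours and 45 minutes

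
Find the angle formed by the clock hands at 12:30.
Hour hand position: 0 x 30 + 30 x 0.5 = 15 degrees
Minute hand position: 30 x 6 = 180 degrees
Difference: |15 - 180| = 165 degrees
The angle between the hands is 165 degrees

Final answer: 165 degrees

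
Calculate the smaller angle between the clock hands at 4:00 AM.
Hour hand position: 4 x 30 + 0 x 0.5 = 120 degrees
Minute hand position: 0 x 6 = 0 degrees
Difference: |120 - 0| = 120 degrees
The angle between the hands is 120 degrees

Final answer: 120 degrees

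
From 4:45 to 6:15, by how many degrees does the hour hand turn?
The hour hand moves 0.5 degrees per minute.
Time elapsed: 6:15 - 4:45 = 90 minutes
Angular displacement: 90 x 0.5 = 45 degrees

Final answer: 45 degrees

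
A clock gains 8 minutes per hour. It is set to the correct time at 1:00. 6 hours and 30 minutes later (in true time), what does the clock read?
For every 60 true minutes, the faulty clock advances 60 + 8 = 68 minutes.
True elapsed: 6 hours and 30 minutes = 390 minutes.
Faulty clock advances: 390 x 68/60 = 442 minutes (drift: 52 minutes ahead).
Shown time: 1:00 + 442 minutes = 8:22.

Final answer: 8:22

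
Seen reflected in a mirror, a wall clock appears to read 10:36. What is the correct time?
Reflection across the vertical (12-6) axis maps a hand at angle A degrees to (360 - A) degrees, which sends a reading of T minutes past 12:00 to (720 - T) minutes past 12:00.
Mirror reads 10:36 = 636 minutes past 12:00.
Actual time: (720 - 636) mod 720 = 84 minutes = 1:24.

Final answer: 1:24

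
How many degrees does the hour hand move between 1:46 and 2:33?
The hour hand moves 0.5 degrees per minute.
Time elapsed: 2:33 - 1:46 = 47 minutes
Angular displacement: 47 x 0.5 = 23.5 degrees

Final answer: 23.5 degrees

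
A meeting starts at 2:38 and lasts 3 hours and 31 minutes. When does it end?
Starting time: 2:38
Adding 31 minutes to 38 minutes: 38 + 31 = 69 minutes = 1 hour and 9 minutes
Adding 3 hours: 2 + 3 + 1 (carry) = 6
Final time: 6:09

Final answer: 6:09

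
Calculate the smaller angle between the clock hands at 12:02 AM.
Hour hand position: 0 x 30 + 2 x 0.5 = 1 degrees
Minute hand position: 2 x 6 = 12 degrees
Difference: |1 - 12| = 11 degrees
The angle between the hands is 11 degrees

Final answer: 11 degrees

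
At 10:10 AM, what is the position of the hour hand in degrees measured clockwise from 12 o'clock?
The hour hand moves 30 degrees per hour and 0.5 degrees per minute.
At 10:10: (10) x 30 + 10 x 0.5 = 300 + 5 = 305 degrees

Final answer: 305 degrees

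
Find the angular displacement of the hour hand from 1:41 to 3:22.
The hour hand moves 0.5 degrees per minute.
Time elapsed: 3:22 - 1:41 = 101 minutes
Angular displacement: 101 x 0.5 = 50.5 degrees

Final answer: 50.5 degrees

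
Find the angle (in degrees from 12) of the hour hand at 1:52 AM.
The hour hand moves 30 degrees per hour and 0.5 degrees per minute.
At 1:52: (1) x 30 + 52 x 0.5 = 30 + 26 = 56 degrees

Final answer: 56 degrees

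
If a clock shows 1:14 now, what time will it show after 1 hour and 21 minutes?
Starting time: 1:14
Adding 21 minutes to 14 minutes: 14 + 21 = 35 minutes
Adding 1 hour: 1 + 1 = 2
Final time: 2:35

Final answer: 2:35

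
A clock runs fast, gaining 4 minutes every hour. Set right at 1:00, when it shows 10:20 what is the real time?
For every 60 true minutes, the faulty clock advances 64 minutes, so 1 faulty-clock minute corresponds to 60/64 true minutes.
From 1:00 to 10:20 on the faulty dial is 560 minutes.
True elapsed: 560 x 60/64 = 525 minutes = 8 hours and 45 minutes.
True time: 1:00 + 8 hours and 45 minutes = 9:45.

Final answer: 9:45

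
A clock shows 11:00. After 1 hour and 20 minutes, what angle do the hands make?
First find the time 1 hour and 20 minutes after 11:00.
Total minutes: 11 x 60 + 0 + 1 x 60 + 20 = 740.
740 mod 720 = 20 minutes = 12:20.
Now compute the angle at 12:20:
Hour hand: 0 x 30 + 20 x 0.5 = 10 degrees
Minute hand: 20 x 6 = 120 degrees
Difference: |10 - 120| = 110 degrees
The angle is 110 degrees

Final answer: 110 degrees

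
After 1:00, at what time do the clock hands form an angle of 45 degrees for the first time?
At t minutes past 1:00, the hour hand is at 30 x 1 + 0.5t degrees and the minute hand is at 6t degrees.
The smaller angle between them is 45 degrees when |30H - 5.5t| = 45 or |30H - 5.5t| = 315.
With H = 1, solve 30 x 1 - 5.5t = +/- target for each target:
  t = (30 x 1 - 45) / 5.5 = -2.73 (outside (0, 60))
  t = (30 x 1 + 45) / 5.5 = 13.64
  t = (30 x 1 - 315) / 5.5 = -51.82 (outside (0, 60))
  t = (30 x 1 + 315) / 5.5 = 62.73 (outside (0, 60))
Valid solutions in (0, 60): {13.64} minutes.
The first occurrence is t = 13.64 minutes.
The hands form a 45-degree angle at 13.64 minutes past 1:00.

Final answer: 13.64 minutes past 1:00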